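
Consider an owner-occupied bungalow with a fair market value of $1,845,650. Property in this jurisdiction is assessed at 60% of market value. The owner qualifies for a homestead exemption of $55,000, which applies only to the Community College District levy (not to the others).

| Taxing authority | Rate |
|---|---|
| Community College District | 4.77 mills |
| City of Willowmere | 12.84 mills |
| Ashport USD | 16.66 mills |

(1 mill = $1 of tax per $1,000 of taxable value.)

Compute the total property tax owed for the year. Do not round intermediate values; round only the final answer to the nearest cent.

Assessed value = $1,845,650 × 0.6 = $1,107,390
Community College District: ($1,107,390 − $55,000) × 0.00477 = $1,052,390 × 0.00477 = $5,019.9003
City of Willowmere: $1,107,390 × 0.01284 = $14,218.8876
Ashport USD: $1,107,390 × 0.01666 = $18,449.1174
Total = $37,687.9053

$37,687.91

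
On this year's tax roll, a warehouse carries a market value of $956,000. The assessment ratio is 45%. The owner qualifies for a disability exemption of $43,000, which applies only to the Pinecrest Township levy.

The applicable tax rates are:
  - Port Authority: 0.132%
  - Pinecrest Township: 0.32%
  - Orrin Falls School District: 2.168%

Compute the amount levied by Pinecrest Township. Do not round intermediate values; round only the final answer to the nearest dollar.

Assessed value = $956,000 × 0.45 = $430,200
Pinecrest Township taxable value = $430,200 − $43,000 = $387,200
Pinecrest Township levy = $387,200 × 0.0032 = $1,239.04

$1,239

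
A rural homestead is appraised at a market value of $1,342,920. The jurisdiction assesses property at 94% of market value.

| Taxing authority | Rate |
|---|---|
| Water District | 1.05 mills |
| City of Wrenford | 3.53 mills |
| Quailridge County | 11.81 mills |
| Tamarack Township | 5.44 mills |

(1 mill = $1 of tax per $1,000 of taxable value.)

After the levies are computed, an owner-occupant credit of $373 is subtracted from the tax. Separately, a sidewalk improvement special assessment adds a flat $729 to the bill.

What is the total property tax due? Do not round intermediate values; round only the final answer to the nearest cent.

$27,912.99

Assessed value = $1,342,920 × 0.94 = $1,262,344.8
Water District: $1,262,344.8 × 0.00105 = $1,325.46204
City of Wrenford: $1,262,344.8 × 0.00353 = $4,456.077144
Quailridge County: $1,262,344.8 × 0.01181 = $14,908.292088
Tamarack Township: $1,262,344.8 × 0.00544 = $6,867.155712
Levies subtotal = $27,556.986984
After credit = $27,556.986984 − $373 = $27,183.986984
Total = $27,183.986984 + $729 = $27,912.986984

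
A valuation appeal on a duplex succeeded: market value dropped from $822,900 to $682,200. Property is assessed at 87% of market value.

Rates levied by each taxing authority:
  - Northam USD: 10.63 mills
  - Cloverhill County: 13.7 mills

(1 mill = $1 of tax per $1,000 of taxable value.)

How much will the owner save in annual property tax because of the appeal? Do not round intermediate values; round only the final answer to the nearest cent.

$2,978.21

Old assessed value = $822,900 × 0.87 = $715,923
New assessed value = $682,200 × 0.87 = $593,514
Combined rate = 0.01063 + 0.0137 = 0.02433
Old tax = $715,923 × 0.02433 = $17,418.40659
New tax = $593,514 × 0.02433 = $14,440.19562
Reduction = $17,418.40659 − $14,440.19562 = $2,978.21097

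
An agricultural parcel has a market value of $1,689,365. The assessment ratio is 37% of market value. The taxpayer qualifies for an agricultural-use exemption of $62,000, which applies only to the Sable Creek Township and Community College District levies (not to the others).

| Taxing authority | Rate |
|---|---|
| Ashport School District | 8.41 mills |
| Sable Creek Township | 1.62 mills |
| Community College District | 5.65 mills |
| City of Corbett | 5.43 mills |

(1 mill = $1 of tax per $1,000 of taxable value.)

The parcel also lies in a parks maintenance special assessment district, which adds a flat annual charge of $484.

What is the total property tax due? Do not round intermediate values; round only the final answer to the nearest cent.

Assessed value = $1,689,365 × 0.37 = $625,065.05
Ashport School District: $625,065.05 × 0.00841 = $5,256.7970705
Sable Creek Township: ($625,065.05 − $62,000) × 0.00162 = $563,065.05 × 0.00162 = $912.165381
Community College District: ($625,065.05 − $62,000) × 0.00565 = $563,065.05 × 0.00565 = $3,181.3175325
City of Corbett: $625,065.05 × 0.00543 = $3,394.1032215
Levies subtotal = $12,744.3832055
Total = $12,744.3832055 + $484 = $13,228.3832055

$13,228.38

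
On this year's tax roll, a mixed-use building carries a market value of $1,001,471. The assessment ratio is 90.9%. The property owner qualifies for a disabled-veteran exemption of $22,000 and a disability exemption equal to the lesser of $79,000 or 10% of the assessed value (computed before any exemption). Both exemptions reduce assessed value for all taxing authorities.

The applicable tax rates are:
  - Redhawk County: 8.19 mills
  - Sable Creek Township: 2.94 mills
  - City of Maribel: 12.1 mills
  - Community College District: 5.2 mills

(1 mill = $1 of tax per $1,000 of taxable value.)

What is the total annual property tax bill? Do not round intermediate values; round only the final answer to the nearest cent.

Assessed value = $1,001,471 × 0.909 = $910,337.139
Disability exemption = min($79,000, 10% × $910,337.139) = min($79,000, $91,033.7139) = $79,000 (dollar cap binds)
Taxable value = $910,337.139 − $22,000 − $79,000 = $809,337.139
Redhawk County: $809,337.139 × 0.00819 = $6,628.47116841
Sable Creek Township: $809,337.139 × 0.00294 = $2,379.45118866
City of Maribel: $809,337.139 × 0.0121 = $9,792.9793819
Community College District: $809,337.139 × 0.0052 = $4,208.5531228
Total = $23,009.45486177

$23,009.45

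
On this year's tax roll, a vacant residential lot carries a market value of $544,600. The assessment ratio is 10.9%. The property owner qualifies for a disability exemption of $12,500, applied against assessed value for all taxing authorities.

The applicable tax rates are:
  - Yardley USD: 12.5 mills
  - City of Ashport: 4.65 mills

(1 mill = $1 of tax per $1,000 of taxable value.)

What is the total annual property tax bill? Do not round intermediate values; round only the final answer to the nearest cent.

Assessed value = $544,600 × 0.109 = $59,361.4
Taxable value = $59,361.4 − $12,500 = $46,861.4
Yardley USD: $46,861.4 × 0.0125 = $585.7675
City of Ashport: $46,861.4 × 0.00465 = $217.90551
Total = $585.7675 + $217.90551 = $803.67301

$803.67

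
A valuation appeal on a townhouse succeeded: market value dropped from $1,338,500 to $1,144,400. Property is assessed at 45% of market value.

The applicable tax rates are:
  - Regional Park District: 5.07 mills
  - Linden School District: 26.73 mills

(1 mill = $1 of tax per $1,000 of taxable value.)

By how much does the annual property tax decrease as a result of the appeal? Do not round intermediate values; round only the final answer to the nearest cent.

$2,777.57

Old assessed value = $1,338,500 × 0.45 = $602,325
New assessed value = $1,144,400 × 0.45 = $514,980
Combined rate = 0.00507 + 0.02673 = 0.0318
Old tax = $602,325 × 0.0318 = $19,153.935
New tax = $514,980 × 0.0318 = $16,376.364
Reduction = $19,153.935 − $16,376.364 = $2,777.571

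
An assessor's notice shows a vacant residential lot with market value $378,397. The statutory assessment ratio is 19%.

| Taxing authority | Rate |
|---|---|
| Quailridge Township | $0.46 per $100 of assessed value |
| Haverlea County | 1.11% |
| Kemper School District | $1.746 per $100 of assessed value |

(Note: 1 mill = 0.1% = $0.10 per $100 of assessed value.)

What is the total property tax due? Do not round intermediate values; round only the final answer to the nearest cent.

Assessed value = $378,397 × 0.19 = $71,895.43
Quailridge Township: $71,895.43 × 0.0046 = $330.718978
Haverlea County: $71,895.43 × 0.0111 = $798.039273
Kemper School District: $71,895.43 × 0.01746 = $1,255.2942078
Total = $2,384.0524588

$2,384.05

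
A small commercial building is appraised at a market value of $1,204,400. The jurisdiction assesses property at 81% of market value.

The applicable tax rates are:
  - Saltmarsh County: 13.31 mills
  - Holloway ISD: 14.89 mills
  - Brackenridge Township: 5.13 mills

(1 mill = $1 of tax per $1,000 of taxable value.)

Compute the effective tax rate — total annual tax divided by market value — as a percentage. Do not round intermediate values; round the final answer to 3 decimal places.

Assessed value = $1,204,400 × 0.81 = $975,564
Saltmarsh County: $975,564 × 0.01331 = $12,984.75684
Holloway ISD: $975,564 × 0.01489 = $14,526.14796
Brackenridge Township: $975,564 × 0.00513 = $5,004.64332
Total tax = $32,515.54812
Effective rate = $32,515.54812 ÷ $1,204,400 = 2.700% of market value

2.700%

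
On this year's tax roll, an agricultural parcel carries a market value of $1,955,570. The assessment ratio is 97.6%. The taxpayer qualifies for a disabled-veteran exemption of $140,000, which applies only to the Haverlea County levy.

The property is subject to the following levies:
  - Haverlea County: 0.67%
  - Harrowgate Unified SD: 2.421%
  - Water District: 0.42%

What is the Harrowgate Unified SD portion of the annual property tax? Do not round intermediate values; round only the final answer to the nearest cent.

Assessed value = $1,955,570 × 0.976 = $1,908,636.32
Harrowgate Unified SD taxable value = $1,908,636.32 (exemption does not apply)
Harrowgate Unified SD levy = $1,908,636.32 × 0.02421 = $46,208.0853072

$46,208.09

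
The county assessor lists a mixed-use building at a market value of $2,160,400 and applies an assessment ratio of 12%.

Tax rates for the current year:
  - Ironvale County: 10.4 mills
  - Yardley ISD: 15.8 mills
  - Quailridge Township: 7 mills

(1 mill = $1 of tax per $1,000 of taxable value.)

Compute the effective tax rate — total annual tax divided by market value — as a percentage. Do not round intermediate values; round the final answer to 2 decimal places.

Assessed value = $2,160,400 × 0.12 = $259,248
Ironvale County: $259,248 × 0.0104 = $2,696.1792
Yardley ISD: $259,248 × 0.0158 = $4,096.1184
Quailridge Township: $259,248 × 0.007 = $1,814.736
Total tax = $8,607.0336
Effective rate = $8,607.0336 ÷ $2,160,400 = 0.40% of market value

0.40%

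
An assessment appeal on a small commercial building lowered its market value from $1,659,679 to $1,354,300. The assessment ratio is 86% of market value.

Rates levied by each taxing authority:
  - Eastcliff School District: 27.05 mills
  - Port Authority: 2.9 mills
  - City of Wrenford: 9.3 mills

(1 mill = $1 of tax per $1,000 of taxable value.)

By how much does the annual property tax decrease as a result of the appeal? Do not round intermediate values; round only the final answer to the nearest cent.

$10,308.07

Old assessed value = $1,659,679 × 0.86 = $1,427,323.94
New assessed value = $1,354,300 × 0.86 = $1,164,698
Combined rate = 0.02705 + 0.0029 + 0.0093 = 0.03925
Old tax = $1,427,323.94 × 0.03925 = $56,022.464645
New tax = $1,164,698 × 0.03925 = $45,714.3965
Reduction = $56,022.464645 − $45,714.3965 = $10,308.068145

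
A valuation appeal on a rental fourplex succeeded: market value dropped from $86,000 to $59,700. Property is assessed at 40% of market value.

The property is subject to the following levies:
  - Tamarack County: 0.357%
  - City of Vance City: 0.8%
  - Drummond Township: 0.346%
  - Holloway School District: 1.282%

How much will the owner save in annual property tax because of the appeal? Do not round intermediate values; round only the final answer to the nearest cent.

Old assessed value = $86,000 × 0.4 = $34,400
New assessed value = $59,700 × 0.4 = $23,880
Combined rate = 0.00357 + 0.008 + 0.00346 + 0.01282 = 0.02785
Old tax = $34,400 × 0.02785 = $958.04
New tax = $23,880 × 0.02785 = $665.058
Reduction = $958.04 − $665.058 = $292.982

$292.98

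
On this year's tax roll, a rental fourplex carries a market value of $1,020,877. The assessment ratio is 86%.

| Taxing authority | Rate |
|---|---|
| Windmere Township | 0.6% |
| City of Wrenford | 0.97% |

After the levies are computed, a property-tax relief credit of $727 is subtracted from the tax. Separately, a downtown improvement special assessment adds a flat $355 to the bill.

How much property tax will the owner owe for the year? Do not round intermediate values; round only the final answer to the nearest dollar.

$13,412

Assessed value = $1,020,877 × 0.86 = $877,954.22
Windmere Township: $877,954.22 × 0.006 = $5,267.72532
City of Wrenford: $877,954.22 × 0.0097 = $8,516.155934
Levies subtotal = $13,783.881254
After credit = $13,783.881254 − $727 = $13,056.881254
Total = $13,056.881254 + $355 = $13,411.881254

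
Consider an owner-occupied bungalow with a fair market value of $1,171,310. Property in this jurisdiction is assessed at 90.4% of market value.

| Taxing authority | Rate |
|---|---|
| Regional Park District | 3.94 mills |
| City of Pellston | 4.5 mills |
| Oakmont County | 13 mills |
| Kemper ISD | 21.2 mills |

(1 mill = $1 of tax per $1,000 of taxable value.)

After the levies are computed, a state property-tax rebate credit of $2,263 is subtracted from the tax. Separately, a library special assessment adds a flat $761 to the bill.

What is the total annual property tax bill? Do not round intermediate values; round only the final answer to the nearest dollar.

$43,648

Assessed value = $1,171,310 × 0.904 = $1,058,864.24
Regional Park District: $1,058,864.24 × 0.00394 = $4,171.9251056
City of Pellston: $1,058,864.24 × 0.0045 = $4,764.88908
Oakmont County: $1,058,864.24 × 0.013 = $13,765.23512
Kemper ISD: $1,058,864.24 × 0.0212 = $22,447.921888
Levies subtotal = $45,149.9711936
After credit = $45,149.9711936 − $2,263 = $42,886.9711936
Total = $42,886.9711936 + $761 = $43,647.9711936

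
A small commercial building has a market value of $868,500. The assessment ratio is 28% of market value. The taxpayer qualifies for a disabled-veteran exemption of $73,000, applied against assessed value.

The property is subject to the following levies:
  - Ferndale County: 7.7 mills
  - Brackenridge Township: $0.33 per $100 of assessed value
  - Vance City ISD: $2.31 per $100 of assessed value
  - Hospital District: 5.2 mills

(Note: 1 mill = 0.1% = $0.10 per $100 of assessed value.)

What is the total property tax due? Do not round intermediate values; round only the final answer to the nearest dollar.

$6,688

Assessed value = $868,500 × 0.28 = $243,180
Taxable value = $243,180 − $73,000 = $170,180
Ferndale County: $170,180 × 0.0077 = $1,310.386
Brackenridge Township: $170,180 × 0.0033 = $561.594
Vance City ISD: $170,180 × 0.0231 = $3,931.158
Hospital District: $170,180 × 0.0052 = $884.936
Total = $6,688.074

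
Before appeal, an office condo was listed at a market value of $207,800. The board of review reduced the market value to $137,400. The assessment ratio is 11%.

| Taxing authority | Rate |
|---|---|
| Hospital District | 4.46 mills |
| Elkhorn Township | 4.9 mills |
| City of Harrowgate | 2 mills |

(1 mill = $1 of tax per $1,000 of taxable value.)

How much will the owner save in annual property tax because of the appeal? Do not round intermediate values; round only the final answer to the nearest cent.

Old assessed value = $207,800 × 0.11 = $22,858
New assessed value = $137,400 × 0.11 = $15,114
Combined rate = 0.00446 + 0.0049 + 0.002 = 0.01136
Old tax = $22,858 × 0.01136 = $259.66688
New tax = $15,114 × 0.01136 = $171.69504
Reduction = $259.66688 − $171.69504 = $87.97184

$87.97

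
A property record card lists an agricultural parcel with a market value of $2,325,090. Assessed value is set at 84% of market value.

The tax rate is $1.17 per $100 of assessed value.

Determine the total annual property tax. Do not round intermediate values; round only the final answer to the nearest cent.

Assessed value = $2,325,090 × 0.84 = $1,953,075.6
Tax = $1,953,075.6 × 0.0117 = $22,850.98452

$22,850.98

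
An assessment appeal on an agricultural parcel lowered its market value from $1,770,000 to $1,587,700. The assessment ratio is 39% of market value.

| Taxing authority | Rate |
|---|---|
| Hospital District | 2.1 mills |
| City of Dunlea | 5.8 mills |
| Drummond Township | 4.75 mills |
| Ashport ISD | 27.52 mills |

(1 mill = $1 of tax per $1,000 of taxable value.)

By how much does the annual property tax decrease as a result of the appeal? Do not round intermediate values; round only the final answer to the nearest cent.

$2,855.97

Old assessed value = $1,770,000 × 0.39 = $690,300
New assessed value = $1,587,700 × 0.39 = $619,203
Combined rate = 0.0021 + 0.0058 + 0.00475 + 0.02752 = 0.04017
Old tax = $690,300 × 0.04017 = $27,729.351
New tax = $619,203 × 0.04017 = $24,873.38451
Reduction = $27,729.351 − $24,873.38451 = $2,855.96649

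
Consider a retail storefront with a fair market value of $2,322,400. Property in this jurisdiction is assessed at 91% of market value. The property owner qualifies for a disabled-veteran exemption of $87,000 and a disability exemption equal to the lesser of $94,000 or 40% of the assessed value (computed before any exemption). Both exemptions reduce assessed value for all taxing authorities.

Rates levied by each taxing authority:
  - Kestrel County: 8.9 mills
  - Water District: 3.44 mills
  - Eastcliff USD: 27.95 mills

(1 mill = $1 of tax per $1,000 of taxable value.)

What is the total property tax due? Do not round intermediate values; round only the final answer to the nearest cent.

$77,855.75

Assessed value = $2,322,400 × 0.91 = $2,113,384
Disability exemption = min($94,000, 40% × $2,113,384) = min($94,000, $845,353.6) = $94,000 (dollar cap binds)
Taxable value = $2,113,384 − $87,000 − $94,000 = $1,932,384
Kestrel County: $1,932,384 × 0.0089 = $17,198.2176
Water District: $1,932,384 × 0.00344 = $6,647.40096
Eastcliff USD: $1,932,384 × 0.02795 = $54,010.1328
Total = $77,855.75136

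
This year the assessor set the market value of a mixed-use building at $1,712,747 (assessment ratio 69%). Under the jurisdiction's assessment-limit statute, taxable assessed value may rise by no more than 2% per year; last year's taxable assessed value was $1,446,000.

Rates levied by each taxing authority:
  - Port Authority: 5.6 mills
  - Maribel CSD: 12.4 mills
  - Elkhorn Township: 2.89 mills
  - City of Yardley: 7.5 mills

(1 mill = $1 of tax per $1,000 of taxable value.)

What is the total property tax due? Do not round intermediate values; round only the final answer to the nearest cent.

$33,551.17

Uncapped assessed value = $1,712,747 × 0.69 = $1,181,795.43
Cap limit = $1,446,000 × 1.02 = $1,474,920
Taxable assessed value = min($1,181,795.43, $1,474,920) = $1,181,795.43 (cap does not bind)
Port Authority: $1,181,795.43 × 0.0056 = $6,618.054408
Maribel CSD: $1,181,795.43 × 0.0124 = $14,654.263332
Elkhorn Township: $1,181,795.43 × 0.00289 = $3,415.3887927
City of Yardley: $1,181,795.43 × 0.0075 = $8,863.465725
Total = $33,551.1722577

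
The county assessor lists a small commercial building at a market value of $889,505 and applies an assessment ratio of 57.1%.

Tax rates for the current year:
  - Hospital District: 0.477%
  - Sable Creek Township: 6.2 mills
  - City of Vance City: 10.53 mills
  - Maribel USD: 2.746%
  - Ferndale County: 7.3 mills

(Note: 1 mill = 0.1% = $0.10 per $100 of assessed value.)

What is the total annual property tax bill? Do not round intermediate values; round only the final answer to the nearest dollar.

$28,575

Assessed value = $889,505 × 0.571 = $507,907.355
Hospital District: $507,907.355 × 0.00477 = $2,422.71808335
Sable Creek Township: $507,907.355 × 0.0062 = $3,149.025601
City of Vance City: $507,907.355 × 0.01053 = $5,348.26444815
Maribel USD: $507,907.355 × 0.02746 = $13,947.1359683
Ferndale County: $507,907.355 × 0.0073 = $3,707.7236915
Total = $28,574.8677923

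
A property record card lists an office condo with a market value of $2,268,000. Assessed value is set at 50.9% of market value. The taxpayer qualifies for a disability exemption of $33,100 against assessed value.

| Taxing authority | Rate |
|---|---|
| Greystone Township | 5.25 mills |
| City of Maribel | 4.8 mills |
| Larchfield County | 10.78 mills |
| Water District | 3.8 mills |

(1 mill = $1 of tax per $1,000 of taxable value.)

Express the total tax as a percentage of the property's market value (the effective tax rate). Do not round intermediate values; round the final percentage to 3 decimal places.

Assessed value = $2,268,000 × 0.509 = $1,154,412
Taxable value = $1,154,412 − $33,100 = $1,121,312
Greystone Township: $1,121,312 × 0.00525 = $5,886.888
City of Maribel: $1,121,312 × 0.0048 = $5,382.2976
Larchfield County: $1,121,312 × 0.01078 = $12,087.74336
Water District: $1,121,312 × 0.0038 = $4,260.9856
Total tax = $27,617.91456
Effective rate = $27,617.91456 ÷ $2,268,000 = 1.218% of market value

1.218%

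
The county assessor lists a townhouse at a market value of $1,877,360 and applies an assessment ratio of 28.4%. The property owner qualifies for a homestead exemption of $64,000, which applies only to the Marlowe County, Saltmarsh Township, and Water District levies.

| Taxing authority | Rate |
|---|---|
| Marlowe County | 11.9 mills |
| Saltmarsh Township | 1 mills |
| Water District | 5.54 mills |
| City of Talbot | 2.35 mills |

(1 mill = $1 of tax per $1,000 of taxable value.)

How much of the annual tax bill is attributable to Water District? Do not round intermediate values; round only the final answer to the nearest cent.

Assessed value = $1,877,360 × 0.284 = $533,170.24
Water District taxable value = $533,170.24 − $64,000 = $469,170.24
Water District levy = $469,170.24 × 0.00554 = $2,599.2031296

$2,599.20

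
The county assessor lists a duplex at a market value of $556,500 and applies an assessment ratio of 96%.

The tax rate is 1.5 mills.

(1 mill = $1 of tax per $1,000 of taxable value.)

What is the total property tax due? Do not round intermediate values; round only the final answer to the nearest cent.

Assessed value = $556,500 × 0.96 = $534,240
Tax = $534,240 × 0.0015 = $801.36

$801.36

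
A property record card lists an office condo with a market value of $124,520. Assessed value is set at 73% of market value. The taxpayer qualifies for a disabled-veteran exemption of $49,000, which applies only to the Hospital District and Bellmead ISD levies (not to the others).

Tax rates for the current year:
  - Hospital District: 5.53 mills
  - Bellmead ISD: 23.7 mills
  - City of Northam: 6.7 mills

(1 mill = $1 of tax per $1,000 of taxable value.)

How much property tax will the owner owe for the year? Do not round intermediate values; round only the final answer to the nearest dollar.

$1,834

Assessed value = $124,520 × 0.73 = $90,899.6
Hospital District: ($90,899.6 − $49,000) × 0.00553 = $41,899.6 × 0.00553 = $231.704788
Bellmead ISD: ($90,899.6 − $49,000) × 0.0237 = $41,899.6 × 0.0237 = $993.02052
City of Northam: $90,899.6 × 0.0067 = $609.02732
Total = $1,833.752628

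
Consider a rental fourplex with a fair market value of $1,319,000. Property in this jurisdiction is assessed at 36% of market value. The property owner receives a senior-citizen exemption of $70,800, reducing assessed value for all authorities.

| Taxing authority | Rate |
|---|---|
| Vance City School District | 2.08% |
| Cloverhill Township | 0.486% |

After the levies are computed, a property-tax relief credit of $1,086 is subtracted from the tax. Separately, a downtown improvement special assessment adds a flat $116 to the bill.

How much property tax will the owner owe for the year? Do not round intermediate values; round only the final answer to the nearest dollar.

Assessed value = $1,319,000 × 0.36 = $474,840
Taxable value = $474,840 − $70,800 = $404,040
Vance City School District: $404,040 × 0.0208 = $8,404.032
Cloverhill Township: $404,040 × 0.00486 = $1,963.6344
Levies subtotal = $10,367.6664
After credit = $10,367.6664 − $1,086 = $9,281.6664
Total = $9,281.6664 + $116 = $9,397.6664

$9,398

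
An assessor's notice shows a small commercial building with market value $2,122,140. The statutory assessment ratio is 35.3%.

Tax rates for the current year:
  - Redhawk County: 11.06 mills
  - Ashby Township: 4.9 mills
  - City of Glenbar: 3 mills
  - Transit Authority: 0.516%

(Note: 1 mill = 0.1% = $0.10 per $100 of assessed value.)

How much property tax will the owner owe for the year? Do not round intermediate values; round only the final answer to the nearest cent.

$18,068.66

Assessed value = $2,122,140 × 0.353 = $749,115.42
Redhawk County: $749,115.42 × 0.01106 = $8,285.2165452
Ashby Township: $749,115.42 × 0.0049 = $3,670.665558
City of Glenbar: $749,115.42 × 0.003 = $2,247.34626
Transit Authority: $749,115.42 × 0.00516 = $3,865.4355672
Total = $18,068.6639304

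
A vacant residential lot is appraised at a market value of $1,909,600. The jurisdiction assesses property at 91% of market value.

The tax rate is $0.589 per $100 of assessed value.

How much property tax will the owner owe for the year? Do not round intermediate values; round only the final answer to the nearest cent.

$10,235.27

Assessed value = $1,909,600 × 0.91 = $1,737,736
Tax = $1,737,736 × 0.00589 = $10,235.26504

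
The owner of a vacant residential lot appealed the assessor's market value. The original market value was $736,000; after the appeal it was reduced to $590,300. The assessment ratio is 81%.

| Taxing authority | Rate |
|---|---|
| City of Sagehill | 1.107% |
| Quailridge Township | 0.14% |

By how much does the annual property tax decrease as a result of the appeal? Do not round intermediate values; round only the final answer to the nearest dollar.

Old assessed value = $736,000 × 0.81 = $596,160
New assessed value = $590,300 × 0.81 = $478,143
Combined rate = 0.01107 + 0.0014 = 0.01247
Old tax = $596,160 × 0.01247 = $7,434.1152
New tax = $478,143 × 0.01247 = $5,962.44321
Reduction = $7,434.1152 − $5,962.44321 = $1,471.67199

$1,472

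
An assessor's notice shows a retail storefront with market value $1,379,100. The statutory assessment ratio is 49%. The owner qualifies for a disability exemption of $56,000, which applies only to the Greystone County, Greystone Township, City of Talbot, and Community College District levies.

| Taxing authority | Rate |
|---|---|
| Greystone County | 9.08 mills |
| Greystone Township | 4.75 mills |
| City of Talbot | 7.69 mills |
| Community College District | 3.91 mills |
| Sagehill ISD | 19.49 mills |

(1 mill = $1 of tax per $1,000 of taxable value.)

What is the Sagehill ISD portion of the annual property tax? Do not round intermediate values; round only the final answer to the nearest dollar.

Assessed value = $1,379,100 × 0.49 = $675,759
Sagehill ISD taxable value = $675,759 (exemption does not apply)
Sagehill ISD levy = $675,759 × 0.01949 = $13,170.54291

$13,171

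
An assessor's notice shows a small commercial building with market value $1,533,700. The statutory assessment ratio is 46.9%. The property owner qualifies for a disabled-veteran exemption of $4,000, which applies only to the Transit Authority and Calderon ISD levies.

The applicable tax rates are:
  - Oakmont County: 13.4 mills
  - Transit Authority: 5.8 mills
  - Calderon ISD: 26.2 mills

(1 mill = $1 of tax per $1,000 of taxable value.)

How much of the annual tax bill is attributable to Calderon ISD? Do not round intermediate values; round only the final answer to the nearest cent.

$18,741.00

Assessed value = $1,533,700 × 0.469 = $719,305.3
Calderon ISD taxable value = $719,305.3 − $4,000 = $715,305.3
Calderon ISD levy = $715,305.3 × 0.0262 = $18,740.99886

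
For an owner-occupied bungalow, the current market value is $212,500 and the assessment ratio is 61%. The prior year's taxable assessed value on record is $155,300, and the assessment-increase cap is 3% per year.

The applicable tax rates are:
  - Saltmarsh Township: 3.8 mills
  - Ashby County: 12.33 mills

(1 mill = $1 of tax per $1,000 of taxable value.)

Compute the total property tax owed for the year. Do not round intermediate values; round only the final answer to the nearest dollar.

$2,091

Uncapped assessed value = $212,500 × 0.61 = $129,625
Cap limit = $155,300 × 1.03 = $159,959
Taxable assessed value = min($129,625, $159,959) = $129,625 (cap does not bind)
Saltmarsh Township: $129,625 × 0.0038 = $492.575
Ashby County: $129,625 × 0.01233 = $1,598.27625
Total = $2,090.85125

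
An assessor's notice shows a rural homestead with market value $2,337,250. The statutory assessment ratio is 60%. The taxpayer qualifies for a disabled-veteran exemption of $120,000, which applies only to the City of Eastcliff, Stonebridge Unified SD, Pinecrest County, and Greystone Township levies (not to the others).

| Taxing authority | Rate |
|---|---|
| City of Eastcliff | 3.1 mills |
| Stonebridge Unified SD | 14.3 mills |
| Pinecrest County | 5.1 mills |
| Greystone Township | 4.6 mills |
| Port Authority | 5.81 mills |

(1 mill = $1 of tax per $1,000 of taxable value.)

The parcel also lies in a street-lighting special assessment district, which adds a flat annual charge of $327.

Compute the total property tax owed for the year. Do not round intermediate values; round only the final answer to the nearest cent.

Assessed value = $2,337,250 × 0.6 = $1,402,350
City of Eastcliff: ($1,402,350 − $120,000) × 0.0031 = $1,282,350 × 0.0031 = $3,975.285
Stonebridge Unified SD: ($1,402,350 − $120,000) × 0.0143 = $1,282,350 × 0.0143 = $18,337.605
Pinecrest County: ($1,402,350 − $120,000) × 0.0051 = $1,282,350 × 0.0051 = $6,539.985
Greystone Township: ($1,402,350 − $120,000) × 0.0046 = $1,282,350 × 0.0046 = $5,898.81
Port Authority: $1,402,350 × 0.00581 = $8,147.6535
Levies subtotal = $42,899.3385
Total = $42,899.3385 + $327 = $43,226.3385

$43,226.34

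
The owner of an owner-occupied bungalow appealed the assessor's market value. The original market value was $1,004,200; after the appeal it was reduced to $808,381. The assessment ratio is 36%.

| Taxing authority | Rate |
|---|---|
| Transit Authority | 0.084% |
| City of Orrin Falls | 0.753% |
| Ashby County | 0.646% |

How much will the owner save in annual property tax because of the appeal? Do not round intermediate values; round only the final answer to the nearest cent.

$1,045.44

Old assessed value = $1,004,200 × 0.36 = $361,512
New assessed value = $808,381 × 0.36 = $291,017.16
Combined rate = 0.00084 + 0.00753 + 0.00646 = 0.01483
Old tax = $361,512 × 0.01483 = $5,361.22296
New tax = $291,017.16 × 0.01483 = $4,315.7844828
Reduction = $5,361.22296 − $4,315.7844828 = $1,045.4384772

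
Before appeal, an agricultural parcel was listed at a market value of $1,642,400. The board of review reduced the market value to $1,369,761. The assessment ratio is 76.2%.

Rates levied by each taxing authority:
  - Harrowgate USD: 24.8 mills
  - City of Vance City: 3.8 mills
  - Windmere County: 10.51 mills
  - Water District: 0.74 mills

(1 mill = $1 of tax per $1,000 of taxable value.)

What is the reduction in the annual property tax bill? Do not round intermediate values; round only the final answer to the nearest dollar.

Old assessed value = $1,642,400 × 0.762 = $1,251,508.8
New assessed value = $1,369,761 × 0.762 = $1,043,757.882
Combined rate = 0.0248 + 0.0038 + 0.01051 + 0.00074 = 0.03985
Old tax = $1,251,508.8 × 0.03985 = $49,872.62568
New tax = $1,043,757.882 × 0.03985 = $41,593.7515977
Reduction = $49,872.62568 − $41,593.7515977 = $8,278.8740823

$8,279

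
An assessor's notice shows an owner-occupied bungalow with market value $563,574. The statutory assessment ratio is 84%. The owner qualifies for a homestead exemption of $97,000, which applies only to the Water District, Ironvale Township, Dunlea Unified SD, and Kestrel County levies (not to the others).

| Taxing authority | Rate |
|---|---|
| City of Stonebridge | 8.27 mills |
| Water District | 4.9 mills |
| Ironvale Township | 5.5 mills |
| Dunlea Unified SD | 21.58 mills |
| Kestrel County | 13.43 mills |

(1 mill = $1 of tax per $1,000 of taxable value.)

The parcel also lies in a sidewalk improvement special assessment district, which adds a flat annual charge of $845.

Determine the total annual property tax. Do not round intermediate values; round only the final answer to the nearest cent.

$21,852.46

Assessed value = $563,574 × 0.84 = $473,402.16
City of Stonebridge: $473,402.16 × 0.00827 = $3,915.0358632
Water District: ($473,402.16 − $97,000) × 0.0049 = $376,402.16 × 0.0049 = $1,844.370584
Ironvale Township: ($473,402.16 − $97,000) × 0.0055 = $376,402.16 × 0.0055 = $2,070.21188
Dunlea Unified SD: ($473,402.16 − $97,000) × 0.02158 = $376,402.16 × 0.02158 = $8,122.7586128
Kestrel County: ($473,402.16 − $97,000) × 0.01343 = $376,402.16 × 0.01343 = $5,055.0810088
Levies subtotal = $21,007.4579488
Total = $21,007.4579488 + $845 = $21,852.4579488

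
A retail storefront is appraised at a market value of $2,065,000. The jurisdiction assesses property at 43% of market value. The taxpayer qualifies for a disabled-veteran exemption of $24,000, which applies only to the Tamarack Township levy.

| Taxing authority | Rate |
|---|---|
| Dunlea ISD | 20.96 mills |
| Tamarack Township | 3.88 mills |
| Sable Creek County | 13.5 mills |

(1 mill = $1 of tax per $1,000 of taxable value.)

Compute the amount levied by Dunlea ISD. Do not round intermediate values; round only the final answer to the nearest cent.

$18,611.43

Assessed value = $2,065,000 × 0.43 = $887,950
Dunlea ISD taxable value = $887,950 (exemption does not apply)
Dunlea ISD levy = $887,950 × 0.02096 = $18,611.432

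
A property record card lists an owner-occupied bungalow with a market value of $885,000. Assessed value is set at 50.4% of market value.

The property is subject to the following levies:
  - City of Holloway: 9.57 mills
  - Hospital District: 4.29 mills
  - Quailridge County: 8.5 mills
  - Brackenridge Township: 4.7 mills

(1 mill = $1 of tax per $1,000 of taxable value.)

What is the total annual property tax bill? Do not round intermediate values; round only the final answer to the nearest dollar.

Assessed value = $885,000 × 0.504 = $446,040
City of Holloway: $446,040 × 0.00957 = $4,268.6028
Hospital District: $446,040 × 0.00429 = $1,913.5116
Quailridge County: $446,040 × 0.0085 = $3,791.34
Brackenridge Township: $446,040 × 0.0047 = $2,096.388
Total = $4,268.6028 + $1,913.5116 + $3,791.34 + $2,096.388 = $12,069.8424

$12,070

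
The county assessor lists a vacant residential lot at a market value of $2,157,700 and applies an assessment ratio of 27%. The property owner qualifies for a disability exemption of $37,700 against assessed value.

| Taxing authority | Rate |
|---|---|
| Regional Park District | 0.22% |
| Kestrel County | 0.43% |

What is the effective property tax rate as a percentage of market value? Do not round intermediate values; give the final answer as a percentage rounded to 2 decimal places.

Assessed value = $2,157,700 × 0.27 = $582,579
Taxable value = $582,579 − $37,700 = $544,879
Regional Park District: $544,879 × 0.0022 = $1,198.7338
Kestrel County: $544,879 × 0.0043 = $2,342.9797
Total tax = $3,541.7135
Effective rate = $3,541.7135 ÷ $2,157,700 = 0.16% of market value

0.16%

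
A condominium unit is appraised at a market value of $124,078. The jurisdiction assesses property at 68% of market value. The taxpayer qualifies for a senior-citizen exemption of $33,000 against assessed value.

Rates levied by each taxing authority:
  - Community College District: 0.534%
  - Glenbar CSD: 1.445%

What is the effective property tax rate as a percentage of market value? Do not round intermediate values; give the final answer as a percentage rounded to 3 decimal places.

0.819%

Assessed value = $124,078 × 0.68 = $84,373.04
Taxable value = $84,373.04 − $33,000 = $51,373.04
Community College District: $51,373.04 × 0.00534 = $274.3320336
Glenbar CSD: $51,373.04 × 0.01445 = $742.340428
Total tax = $1,016.6724616
Effective rate = $1,016.6724616 ÷ $124,078 = 0.819% of market value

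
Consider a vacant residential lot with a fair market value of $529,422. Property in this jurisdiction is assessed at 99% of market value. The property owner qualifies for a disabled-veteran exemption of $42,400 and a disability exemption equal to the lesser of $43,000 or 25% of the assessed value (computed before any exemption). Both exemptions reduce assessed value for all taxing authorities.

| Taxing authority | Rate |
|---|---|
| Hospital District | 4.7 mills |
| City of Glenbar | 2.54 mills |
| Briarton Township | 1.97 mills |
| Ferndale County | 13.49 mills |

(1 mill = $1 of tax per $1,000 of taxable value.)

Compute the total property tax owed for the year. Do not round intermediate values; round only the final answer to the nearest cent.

Assessed value = $529,422 × 0.99 = $524,127.78
Disability exemption = min($43,000, 25% × $524,127.78) = min($43,000, $131,031.945) = $43,000 (dollar cap binds)
Taxable value = $524,127.78 − $42,400 − $43,000 = $438,727.78
Hospital District: $438,727.78 × 0.0047 = $2,062.020566
City of Glenbar: $438,727.78 × 0.00254 = $1,114.3685612
Briarton Township: $438,727.78 × 0.00197 = $864.2937266
Ferndale County: $438,727.78 × 0.01349 = $5,918.4377522
Total = $9,959.120606

$9,959.12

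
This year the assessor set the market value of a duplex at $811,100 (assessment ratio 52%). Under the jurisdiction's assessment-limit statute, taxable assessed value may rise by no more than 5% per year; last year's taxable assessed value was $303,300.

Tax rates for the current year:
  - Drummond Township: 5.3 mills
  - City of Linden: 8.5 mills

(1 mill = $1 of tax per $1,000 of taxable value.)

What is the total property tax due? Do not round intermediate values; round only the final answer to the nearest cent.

$4,394.82

Uncapped assessed value = $811,100 × 0.52 = $421,772
Cap limit = $303,300 × 1.05 = $318,465
Taxable assessed value = min($421,772, $318,465) = $318,465 (cap binds)
Drummond Township: $318,465 × 0.0053 = $1,687.8645
City of Linden: $318,465 × 0.0085 = $2,706.9525
Total = $4,394.817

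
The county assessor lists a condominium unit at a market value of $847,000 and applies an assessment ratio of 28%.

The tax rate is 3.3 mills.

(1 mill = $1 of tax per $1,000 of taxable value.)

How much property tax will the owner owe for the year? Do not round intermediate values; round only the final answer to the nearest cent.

Assessed value = $847,000 × 0.28 = $237,160
Tax = $237,160 × 0.0033 = $782.628

$782.63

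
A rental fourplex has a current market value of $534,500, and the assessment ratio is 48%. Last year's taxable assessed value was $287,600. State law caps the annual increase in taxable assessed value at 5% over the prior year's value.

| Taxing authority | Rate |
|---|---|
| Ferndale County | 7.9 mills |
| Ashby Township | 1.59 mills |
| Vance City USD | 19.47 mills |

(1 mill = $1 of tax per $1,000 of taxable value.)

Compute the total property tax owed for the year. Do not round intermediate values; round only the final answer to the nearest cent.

$7,429.98

Uncapped assessed value = $534,500 × 0.48 = $256,560
Cap limit = $287,600 × 1.05 = $301,980
Taxable assessed value = min($256,560, $301,980) = $256,560 (cap does not bind)
Ferndale County: $256,560 × 0.0079 = $2,026.824
Ashby Township: $256,560 × 0.00159 = $407.9304
Vance City USD: $256,560 × 0.01947 = $4,995.2232
Total = $7,429.9776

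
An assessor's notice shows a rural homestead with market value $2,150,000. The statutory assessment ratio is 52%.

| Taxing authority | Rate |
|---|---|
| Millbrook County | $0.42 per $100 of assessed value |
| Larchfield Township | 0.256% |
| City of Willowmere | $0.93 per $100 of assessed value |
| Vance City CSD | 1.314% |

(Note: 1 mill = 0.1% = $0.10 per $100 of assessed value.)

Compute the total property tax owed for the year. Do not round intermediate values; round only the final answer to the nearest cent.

Assessed value = $2,150,000 × 0.52 = $1,118,000
Millbrook County: $1,118,000 × 0.0042 = $4,695.6
Larchfield Township: $1,118,000 × 0.00256 = $2,862.08
City of Willowmere: $1,118,000 × 0.0093 = $10,397.4
Vance City CSD: $1,118,000 × 0.01314 = $14,690.52
Total = $32,645.6

$32,645.60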